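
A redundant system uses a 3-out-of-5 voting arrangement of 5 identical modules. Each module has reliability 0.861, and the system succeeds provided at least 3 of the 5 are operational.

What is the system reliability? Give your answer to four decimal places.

R = Σ_{i=3}^{5} C(5,i) p^i (1−p)^{5−i} with p = 0.861
C(5,3)·0.861^3·0.139^2 = 0.123322
C(5,4)·0.861^4·0.139^1 = 0.381942
C(5,5)·0.861^5·0.139^0 = 0.473168
Sum = 0.9784

0.9784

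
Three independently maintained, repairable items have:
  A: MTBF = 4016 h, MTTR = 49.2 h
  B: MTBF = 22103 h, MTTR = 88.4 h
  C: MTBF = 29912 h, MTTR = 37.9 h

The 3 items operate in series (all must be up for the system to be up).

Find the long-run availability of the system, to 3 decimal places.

0.983

A(A) = MTBF/(MTBF+MTTR) = 4016/(4016+49.2) = 0.987897
A(B) = MTBF/(MTBF+MTTR) = 22103/(22103+88.4) = 0.996016
A(C) = MTBF/(MTBF+MTTR) = 29912/(29912+37.9) = 0.998735
Series availability: 0.987897 × 0.996016 × 0.998735 = 0.983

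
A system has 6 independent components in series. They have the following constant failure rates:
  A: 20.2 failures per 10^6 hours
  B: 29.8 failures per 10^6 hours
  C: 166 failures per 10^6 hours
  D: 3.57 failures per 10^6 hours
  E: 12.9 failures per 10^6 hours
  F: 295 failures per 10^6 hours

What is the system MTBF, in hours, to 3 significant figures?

1900

Series of exponential components: λ_sys = Σ λ_i
λ_sys = 0.0000202 + 0.0000298 + 0.000166 + 0.00000357 + 0.0000129 + 0.000295 = 5.2747e-04 /h
MTBF = 1 / λ_sys = 1900 h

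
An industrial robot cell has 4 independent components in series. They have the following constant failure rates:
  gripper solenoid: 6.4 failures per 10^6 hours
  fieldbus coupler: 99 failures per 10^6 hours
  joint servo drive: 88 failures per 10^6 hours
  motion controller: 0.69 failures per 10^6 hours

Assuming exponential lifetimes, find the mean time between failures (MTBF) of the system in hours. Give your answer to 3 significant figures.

5150

Series of exponential components: λ_sys = Σ λ_i
λ_sys = 0.0000064 + 0.000099 + 0.000088 + 0.00000069 = 1.9409e-04 /h
MTBF = 1 / λ_sys = 5150 h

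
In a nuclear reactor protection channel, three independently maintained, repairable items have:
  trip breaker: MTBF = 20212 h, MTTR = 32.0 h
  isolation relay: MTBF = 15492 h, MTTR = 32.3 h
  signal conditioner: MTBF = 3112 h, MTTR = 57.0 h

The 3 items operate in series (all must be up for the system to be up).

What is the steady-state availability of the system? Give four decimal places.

A(trip breaker) = MTBF/(MTBF+MTTR) = 20212/(20212+32.0) = 0.998419
A(isolation relay) = MTBF/(MTBF+MTTR) = 15492/(15492+32.3) = 0.997919
A(signal conditioner) = MTBF/(MTBF+MTTR) = 3112/(3112+57.0) = 0.982013
Series availability: 0.998419 × 0.997919 × 0.982013 = 0.9784

0.9784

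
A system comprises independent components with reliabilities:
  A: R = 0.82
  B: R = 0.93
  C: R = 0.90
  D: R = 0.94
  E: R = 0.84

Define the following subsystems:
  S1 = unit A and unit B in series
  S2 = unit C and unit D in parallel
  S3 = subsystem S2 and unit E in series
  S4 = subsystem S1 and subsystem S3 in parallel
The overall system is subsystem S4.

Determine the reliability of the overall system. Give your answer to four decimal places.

Series (A and B): 0.820000 × 0.930000 = 0.762600
Parallel (C and D): 1 − (1 − 0.900000)(1 − 0.940000) = 0.994000
Series ([0.994000] and E): 0.994000 × 0.840000 = 0.834960
Parallel ([0.762600] and [0.834960]): 1 − (1 − 0.762600)(1 − 0.834960) = 0.9608

0.9608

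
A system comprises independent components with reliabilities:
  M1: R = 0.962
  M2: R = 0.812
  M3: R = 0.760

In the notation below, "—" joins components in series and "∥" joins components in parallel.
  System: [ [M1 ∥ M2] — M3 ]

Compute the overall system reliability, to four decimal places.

0.7546

Parallel (M1 and M2): 1 − (1 − 0.962000)(1 − 0.812000) = 0.992856
Series ([0.992856] and M3): 0.992856 × 0.760000 = 0.7546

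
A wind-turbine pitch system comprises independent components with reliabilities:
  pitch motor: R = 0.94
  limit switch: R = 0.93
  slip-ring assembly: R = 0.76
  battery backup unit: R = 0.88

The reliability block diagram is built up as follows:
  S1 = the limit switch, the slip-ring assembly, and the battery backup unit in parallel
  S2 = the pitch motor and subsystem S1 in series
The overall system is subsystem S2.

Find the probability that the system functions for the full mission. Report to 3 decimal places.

Parallel (limit switch, slip-ring assembly, and battery backup unit): 1 − (1 − 0.93000)(1 − 0.76000)(1 − 0.88000) = 0.99798
Series (pitch motor and [0.99798]): 0.94000 × 0.99798 = 0.938

0.938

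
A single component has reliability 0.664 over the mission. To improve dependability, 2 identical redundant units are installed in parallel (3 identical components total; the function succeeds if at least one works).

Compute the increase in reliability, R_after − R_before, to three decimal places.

0.298

R_before = 0.664
R_after = 1 − (1 − 0.664)^3 = 0.962
ΔR = 0.962 − 0.664 = 0.298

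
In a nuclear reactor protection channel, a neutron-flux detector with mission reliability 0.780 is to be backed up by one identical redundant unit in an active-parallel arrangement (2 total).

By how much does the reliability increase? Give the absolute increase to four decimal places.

0.1716

R_before = 0.780
R_after = 1 − (1 − 0.780)^2 = 0.9516
ΔR = 0.9516 − 0.780 = 0.1716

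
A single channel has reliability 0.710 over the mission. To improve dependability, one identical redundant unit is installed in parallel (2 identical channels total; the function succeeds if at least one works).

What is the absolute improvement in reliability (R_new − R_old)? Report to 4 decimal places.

0.2059

R_before = 0.710
R_after = 1 − (1 − 0.710)^2 = 0.9159
ΔR = 0.9159 − 0.710 = 0.2059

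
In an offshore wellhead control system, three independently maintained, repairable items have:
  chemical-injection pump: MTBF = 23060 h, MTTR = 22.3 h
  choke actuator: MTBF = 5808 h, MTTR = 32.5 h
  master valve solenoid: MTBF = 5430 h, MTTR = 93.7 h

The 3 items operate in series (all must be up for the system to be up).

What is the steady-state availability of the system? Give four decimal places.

A(chemical-injection pump) = MTBF/(MTBF+MTTR) = 23060/(23060+22.3) = 0.999034
A(choke actuator) = MTBF/(MTBF+MTTR) = 5808/(5808+32.5) = 0.994435
A(master valve solenoid) = MTBF/(MTBF+MTTR) = 5430/(5430+93.7) = 0.983037
Series availability: 0.999034 × 0.994435 × 0.983037 = 0.9766

0.9766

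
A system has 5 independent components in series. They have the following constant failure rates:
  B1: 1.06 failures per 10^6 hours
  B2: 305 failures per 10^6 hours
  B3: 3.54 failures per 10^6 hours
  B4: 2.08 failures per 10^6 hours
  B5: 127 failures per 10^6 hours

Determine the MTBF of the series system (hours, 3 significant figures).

2280

Series of exponential components: λ_sys = Σ λ_i
λ_sys = 0.00000106 + 0.000305 + 0.00000354 + 0.00000208 + 0.000127 = 4.3868e-04 /h
MTBF = 1 / λ_sys = 2280 h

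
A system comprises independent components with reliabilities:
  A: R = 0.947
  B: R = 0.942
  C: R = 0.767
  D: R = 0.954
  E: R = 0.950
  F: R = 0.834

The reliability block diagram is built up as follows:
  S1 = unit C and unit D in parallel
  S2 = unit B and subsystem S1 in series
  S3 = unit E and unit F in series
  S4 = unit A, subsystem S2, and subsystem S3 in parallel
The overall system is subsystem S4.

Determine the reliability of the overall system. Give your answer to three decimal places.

0.999

Parallel (C and D): 1 − (1 − 0.76700)(1 − 0.95400) = 0.98928
Series (B and [0.98928]): 0.94200 × 0.98928 = 0.93190
Series (E and F): 0.95000 × 0.83400 = 0.79230
Parallel (A, [0.93190], and [0.79230]): 1 − (1 − 0.94700)(1 − 0.93190)(1 − 0.79230) = 0.999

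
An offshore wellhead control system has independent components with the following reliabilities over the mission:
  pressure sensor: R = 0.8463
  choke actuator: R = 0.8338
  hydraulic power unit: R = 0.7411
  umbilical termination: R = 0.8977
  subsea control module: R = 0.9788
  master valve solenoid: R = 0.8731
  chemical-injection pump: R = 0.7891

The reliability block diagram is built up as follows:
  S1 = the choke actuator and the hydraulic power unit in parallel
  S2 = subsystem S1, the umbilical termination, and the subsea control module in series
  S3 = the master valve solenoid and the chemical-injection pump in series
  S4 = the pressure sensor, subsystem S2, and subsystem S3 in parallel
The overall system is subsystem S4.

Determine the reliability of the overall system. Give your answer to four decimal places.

0.9924

Parallel (choke actuator and hydraulic power unit): 1 − (1 − 0.833800)(1 − 0.741100) = 0.956971
Series ([0.956971], umbilical termination, and subsea control module): 0.956971 × 0.897700 × 0.978800 = 0.840861
Series (master valve solenoid and chemical-injection pump): 0.873100 × 0.789100 = 0.688963
Parallel (pressure sensor, [0.840861], and [0.688963]): 1 − (1 − 0.846300)(1 − 0.840861)(1 − 0.688963) = 0.9924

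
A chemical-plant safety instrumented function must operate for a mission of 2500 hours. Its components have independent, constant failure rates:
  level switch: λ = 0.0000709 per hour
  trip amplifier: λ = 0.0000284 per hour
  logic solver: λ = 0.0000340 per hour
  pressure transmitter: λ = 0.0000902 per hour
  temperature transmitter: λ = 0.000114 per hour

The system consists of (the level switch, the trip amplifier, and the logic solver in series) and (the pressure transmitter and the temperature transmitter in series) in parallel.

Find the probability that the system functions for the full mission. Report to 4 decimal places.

R(level switch) = exp(−0.0000709 × 2500) = 0.837570
R(trip amplifier) = exp(−0.0000284 × 2500) = 0.931462
R(logic solver) = exp(−0.0000340 × 2500) = 0.918512
R(pressure transmitter) = exp(−0.0000902 × 2500) = 0.798117
R(temperature transmitter) = exp(−0.000114 × 2500) = 0.752014
Series (level switch, trip amplifier, and logic solver): 0.837570 × 0.931462 × 0.918512 = 0.716591
Series (pressure transmitter and temperature transmitter): 0.798117 × 0.752014 = 0.600195
Parallel ([0.716591] and [0.600195]): 1 − (1 − 0.716591)(1 − 0.600195) = 0.8867

0.8867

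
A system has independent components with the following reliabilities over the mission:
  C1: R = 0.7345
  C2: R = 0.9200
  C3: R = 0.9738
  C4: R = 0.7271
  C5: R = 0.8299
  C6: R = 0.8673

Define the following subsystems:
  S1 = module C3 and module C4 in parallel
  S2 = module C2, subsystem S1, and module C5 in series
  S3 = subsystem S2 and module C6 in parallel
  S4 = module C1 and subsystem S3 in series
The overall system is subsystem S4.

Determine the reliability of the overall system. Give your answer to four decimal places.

Parallel (C3 and C4): 1 − (1 − 0.973800)(1 − 0.727100) = 0.992850
Series (C2, [0.992850], and C5): 0.920000 × 0.992850 × 0.829900 = 0.758049
Parallel ([0.758049] and C6): 1 − (1 − 0.758049)(1 − 0.867300) = 0.967893
Series (C1 and [0.967893]): 0.734500 × 0.967893 = 0.7109

0.7109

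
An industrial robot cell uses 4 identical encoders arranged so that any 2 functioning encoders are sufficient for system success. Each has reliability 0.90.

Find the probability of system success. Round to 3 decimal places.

0.996

R = Σ_{i=2}^{4} C(4,i) p^i (1−p)^{4−i} with p = 0.90
C(4,2)·0.90^2·0.10^2 = 0.04860
C(4,3)·0.90^3·0.10^1 = 0.29160
C(4,4)·0.90^4·0.10^0 = 0.65610
Sum = 0.996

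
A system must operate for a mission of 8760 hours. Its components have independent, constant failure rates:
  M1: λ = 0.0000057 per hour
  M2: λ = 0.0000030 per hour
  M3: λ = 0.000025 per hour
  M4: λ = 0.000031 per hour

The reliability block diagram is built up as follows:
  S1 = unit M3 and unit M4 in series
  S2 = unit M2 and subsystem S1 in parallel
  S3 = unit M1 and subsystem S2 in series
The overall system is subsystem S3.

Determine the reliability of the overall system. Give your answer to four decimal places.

R(M1) = exp(−0.0000057 × 8760) = 0.951294
R(M2) = exp(−0.0000030 × 8760) = 0.974062
R(M3) = exp(−0.000025 × 8760) = 0.803322
R(M4) = exp(−0.000031 × 8760) = 0.762190
Series (M3 and M4): 0.803322 × 0.762190 = 0.612284
Parallel (M2 and [0.612284]): 1 − (1 − 0.974062)(1 − 0.612284) = 0.989943
Series (M1 and [0.989943]): 0.951294 × 0.989943 = 0.9417

0.9417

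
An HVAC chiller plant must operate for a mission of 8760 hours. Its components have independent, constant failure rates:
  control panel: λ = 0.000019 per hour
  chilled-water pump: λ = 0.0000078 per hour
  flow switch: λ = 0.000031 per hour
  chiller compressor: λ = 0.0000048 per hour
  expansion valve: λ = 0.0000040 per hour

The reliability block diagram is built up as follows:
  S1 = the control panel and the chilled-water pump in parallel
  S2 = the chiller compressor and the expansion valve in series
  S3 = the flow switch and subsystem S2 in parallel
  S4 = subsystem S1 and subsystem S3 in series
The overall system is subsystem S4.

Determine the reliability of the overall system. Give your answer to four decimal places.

0.9724

R(control panel) = exp(−0.000019 × 8760) = 0.846674
R(chilled-water pump) = exp(−0.0000078 × 8760) = 0.933954
R(flow switch) = exp(−0.000031 × 8760) = 0.762190
R(chiller compressor) = exp(−0.0000048 × 8760) = 0.958824
R(expansion valve) = exp(−0.0000040 × 8760) = 0.965567
Parallel (control panel and chilled-water pump): 1 − (1 − 0.846674)(1 − 0.933954) = 0.989873
Series (chiller compressor and expansion valve): 0.958824 × 0.965567 = 0.925809
Parallel (flow switch and [0.925809]): 1 − (1 − 0.762190)(1 − 0.925809) = 0.982357
Series ([0.989873] and [0.982357]): 0.989873 × 0.982357 = 0.9724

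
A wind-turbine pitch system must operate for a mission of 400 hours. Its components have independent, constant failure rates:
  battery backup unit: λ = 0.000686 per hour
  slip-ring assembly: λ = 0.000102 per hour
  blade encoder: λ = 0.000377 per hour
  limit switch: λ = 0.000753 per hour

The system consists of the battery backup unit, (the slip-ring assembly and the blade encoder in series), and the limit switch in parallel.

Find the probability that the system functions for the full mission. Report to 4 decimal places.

0.9891

R(battery backup unit) = exp(−0.000686 × 400) = 0.760028
R(slip-ring assembly) = exp(−0.000102 × 400) = 0.960021
R(blade encoder) = exp(−0.000377 × 400) = 0.860020
R(limit switch) = exp(−0.000753 × 400) = 0.739930
Series (slip-ring assembly and blade encoder): 0.960021 × 0.860020 = 0.825637
Parallel (battery backup unit, [0.825637], and limit switch): 1 − (1 − 0.760028)(1 − 0.825637)(1 − 0.739930) = 0.9891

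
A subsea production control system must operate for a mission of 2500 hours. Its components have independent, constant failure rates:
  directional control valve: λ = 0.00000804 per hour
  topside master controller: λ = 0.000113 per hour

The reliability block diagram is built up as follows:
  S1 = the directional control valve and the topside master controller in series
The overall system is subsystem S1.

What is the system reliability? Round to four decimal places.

0.7389

R(directional control valve) = exp(−0.00000804 × 2500) = 0.980101
R(topside master controller) = exp(−0.000113 × 2500) = 0.753897
Series (directional control valve and topside master controller): 0.980101 × 0.753897 = 0.7389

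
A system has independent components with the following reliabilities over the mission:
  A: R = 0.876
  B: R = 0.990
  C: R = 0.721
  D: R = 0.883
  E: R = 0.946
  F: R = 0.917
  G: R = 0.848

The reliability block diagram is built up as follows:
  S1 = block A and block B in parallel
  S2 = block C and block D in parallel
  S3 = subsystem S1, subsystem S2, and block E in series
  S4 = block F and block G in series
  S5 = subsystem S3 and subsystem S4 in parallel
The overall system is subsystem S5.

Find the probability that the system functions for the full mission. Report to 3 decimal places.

0.981

Parallel (A and B): 1 − (1 − 0.87600)(1 − 0.99000) = 0.99876
Parallel (C and D): 1 − (1 − 0.72100)(1 − 0.88300) = 0.96736
Series ([0.99876], [0.96736], and E): 0.99876 × 0.96736 × 0.94600 = 0.91399
Series (F and G): 0.91700 × 0.84800 = 0.77762
Parallel ([0.91399] and [0.77762]): 1 − (1 − 0.91399)(1 − 0.77762) = 0.981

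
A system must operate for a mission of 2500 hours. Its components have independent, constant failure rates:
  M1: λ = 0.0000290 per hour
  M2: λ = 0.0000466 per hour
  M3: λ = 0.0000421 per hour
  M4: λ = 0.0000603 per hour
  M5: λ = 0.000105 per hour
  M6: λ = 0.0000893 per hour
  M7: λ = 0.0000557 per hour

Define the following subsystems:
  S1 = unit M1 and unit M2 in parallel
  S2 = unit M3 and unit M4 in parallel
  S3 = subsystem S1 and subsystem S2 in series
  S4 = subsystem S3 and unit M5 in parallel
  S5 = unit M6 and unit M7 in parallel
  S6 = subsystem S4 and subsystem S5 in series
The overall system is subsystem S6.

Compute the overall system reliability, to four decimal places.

R(M1) = exp(−0.0000290 × 2500) = 0.930066
R(M2) = exp(−0.0000466 × 2500) = 0.890030
R(M3) = exp(−0.0000421 × 2500) = 0.900099
R(M4) = exp(−0.0000603 × 2500) = 0.860063
R(M5) = exp(−0.000105 × 2500) = 0.769126
R(M6) = exp(−0.0000893 × 2500) = 0.799915
R(M7) = exp(−0.0000557 × 2500) = 0.870010
Parallel (M1 and M2): 1 − (1 − 0.930066)(1 − 0.890030) = 0.992309
Parallel (M3 and M4): 1 − (1 − 0.900099)(1 − 0.860063) = 0.986020
Series ([0.992309] and [0.986020]): 0.992309 × 0.986020 = 0.978437
Parallel ([0.978437] and M5): 1 − (1 − 0.978437)(1 − 0.769126) = 0.995022
Parallel (M6 and M7): 1 − (1 − 0.799915)(1 − 0.870010) = 0.973991
Series ([0.995022] and [0.973991]): 0.995022 × 0.973991 = 0.9691

0.9691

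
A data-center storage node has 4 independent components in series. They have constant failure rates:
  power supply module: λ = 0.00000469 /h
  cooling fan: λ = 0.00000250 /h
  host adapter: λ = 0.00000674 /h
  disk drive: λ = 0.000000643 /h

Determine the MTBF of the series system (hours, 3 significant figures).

68600

Series of exponential components: λ_sys = Σ λ_i
λ_sys = 0.00000469 + 0.00000250 + 0.00000674 + 0.000000643 = 1.4573e-05 /h
MTBF = 1 / λ_sys = 68600 h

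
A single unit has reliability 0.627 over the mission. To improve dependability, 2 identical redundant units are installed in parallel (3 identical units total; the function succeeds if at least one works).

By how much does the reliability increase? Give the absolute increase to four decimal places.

R_before = 0.627
R_after = 1 − (1 − 0.627)^3 = 0.9481
ΔR = 0.9481 − 0.627 = 0.3211

0.3211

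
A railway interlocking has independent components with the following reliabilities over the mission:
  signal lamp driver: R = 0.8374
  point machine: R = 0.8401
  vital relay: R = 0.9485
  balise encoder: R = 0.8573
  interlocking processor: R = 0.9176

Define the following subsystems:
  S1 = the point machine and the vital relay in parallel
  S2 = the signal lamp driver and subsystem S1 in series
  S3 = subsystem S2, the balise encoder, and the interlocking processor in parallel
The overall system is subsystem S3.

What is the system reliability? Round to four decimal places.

0.9980

Parallel (point machine and vital relay): 1 − (1 − 0.840100)(1 − 0.948500) = 0.991765
Series (signal lamp driver and [0.991765]): 0.837400 × 0.991765 = 0.830504
Parallel ([0.830504], balise encoder, and interlocking processor): 1 − (1 − 0.830504)(1 − 0.857300)(1 − 0.917600) = 0.9980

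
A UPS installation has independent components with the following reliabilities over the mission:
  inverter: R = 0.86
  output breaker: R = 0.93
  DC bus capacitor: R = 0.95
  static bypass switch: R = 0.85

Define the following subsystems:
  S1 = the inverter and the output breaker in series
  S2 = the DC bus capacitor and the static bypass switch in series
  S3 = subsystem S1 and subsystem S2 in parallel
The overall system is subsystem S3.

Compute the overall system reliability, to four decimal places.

Series (inverter and output breaker): 0.860000 × 0.930000 = 0.799800
Series (DC bus capacitor and static bypass switch): 0.950000 × 0.850000 = 0.807500
Parallel ([0.799800] and [0.807500]): 1 − (1 − 0.799800)(1 − 0.807500) = 0.9615

0.9615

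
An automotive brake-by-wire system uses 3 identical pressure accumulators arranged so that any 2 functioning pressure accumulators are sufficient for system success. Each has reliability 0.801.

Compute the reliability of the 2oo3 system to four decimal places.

0.8970

R = Σ_{i=2}^{3} C(3,i) p^i (1−p)^{3−i} with p = 0.801
C(3,2)·0.801^2·0.199^1 = 0.383036
C(3,3)·0.801^3·0.199^0 = 0.513922
Sum = 0.8970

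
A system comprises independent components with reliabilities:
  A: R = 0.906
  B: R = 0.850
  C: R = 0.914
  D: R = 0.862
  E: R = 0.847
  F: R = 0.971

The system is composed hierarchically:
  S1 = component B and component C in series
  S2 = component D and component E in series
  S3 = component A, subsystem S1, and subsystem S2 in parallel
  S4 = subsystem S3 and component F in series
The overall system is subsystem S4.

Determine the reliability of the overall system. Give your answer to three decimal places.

0.966

Series (B and C): 0.85000 × 0.91400 = 0.77690
Series (D and E): 0.86200 × 0.84700 = 0.73011
Parallel (A, [0.77690], and [0.73011]): 1 − (1 − 0.90600)(1 − 0.77690)(1 − 0.73011) = 0.99434
Series ([0.99434] and F): 0.99434 × 0.97100 = 0.966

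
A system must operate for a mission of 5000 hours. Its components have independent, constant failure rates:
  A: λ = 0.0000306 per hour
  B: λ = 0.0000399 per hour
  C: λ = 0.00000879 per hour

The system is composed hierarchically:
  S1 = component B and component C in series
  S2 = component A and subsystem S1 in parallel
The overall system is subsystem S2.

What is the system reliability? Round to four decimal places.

0.9693

R(A) = exp(−0.0000306 × 5000) = 0.858130
R(B) = exp(−0.0000399 × 5000) = 0.819140
R(C) = exp(−0.00000879 × 5000) = 0.957002
Series (B and C): 0.819140 × 0.957002 = 0.783919
Parallel (A and [0.783919]): 1 − (1 − 0.858130)(1 − 0.783919) = 0.9693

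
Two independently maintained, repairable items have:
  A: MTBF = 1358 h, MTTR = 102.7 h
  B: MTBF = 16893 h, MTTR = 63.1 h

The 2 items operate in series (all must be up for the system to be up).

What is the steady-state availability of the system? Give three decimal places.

0.926

A(A) = MTBF/(MTBF+MTTR) = 1358/(1358+102.7) = 0.929691
A(B) = MTBF/(MTBF+MTTR) = 16893/(16893+63.1) = 0.996279
Series availability: 0.929691 × 0.996279 = 0.926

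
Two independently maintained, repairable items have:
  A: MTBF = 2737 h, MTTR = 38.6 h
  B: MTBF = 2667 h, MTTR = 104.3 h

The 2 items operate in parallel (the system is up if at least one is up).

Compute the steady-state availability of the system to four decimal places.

A(A) = MTBF/(MTBF+MTTR) = 2737/(2737+38.6) = 0.986093
A(B) = MTBF/(MTBF+MTTR) = 2667/(2667+104.3) = 0.962364
Parallel availability: 1 − (1 − 0.986093)(1 − 0.962364) = 0.9995

0.9995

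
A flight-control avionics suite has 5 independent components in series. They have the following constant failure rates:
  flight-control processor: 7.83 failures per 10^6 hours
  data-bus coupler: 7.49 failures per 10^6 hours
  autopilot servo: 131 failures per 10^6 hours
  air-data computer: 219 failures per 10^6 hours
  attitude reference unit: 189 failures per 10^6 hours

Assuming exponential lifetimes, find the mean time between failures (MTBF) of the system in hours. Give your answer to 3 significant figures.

Series of exponential components: λ_sys = Σ λ_i
λ_sys = 0.00000783 + 0.00000749 + 0.000131 + 0.000219 + 0.000189 = 5.5432e-04 /h
MTBF = 1 / λ_sys = 1800 h

1800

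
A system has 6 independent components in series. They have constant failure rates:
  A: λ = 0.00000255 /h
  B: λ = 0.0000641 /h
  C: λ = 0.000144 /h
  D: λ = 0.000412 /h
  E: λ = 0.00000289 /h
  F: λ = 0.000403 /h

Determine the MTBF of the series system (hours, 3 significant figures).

Series of exponential components: λ_sys = Σ λ_i
λ_sys = 0.00000255 + 0.0000641 + 0.000144 + 0.000412 + 0.00000289 + 0.000403 = 1.0285e-03 /h
MTBF = 1 / λ_sys = 972 h

972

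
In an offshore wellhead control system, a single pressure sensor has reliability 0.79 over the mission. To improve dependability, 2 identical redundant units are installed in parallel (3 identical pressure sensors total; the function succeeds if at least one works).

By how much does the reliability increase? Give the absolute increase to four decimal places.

R_before = 0.79
R_after = 1 − (1 − 0.79)^3 = 0.9907
ΔR = 0.9907 − 0.79 = 0.2007

0.2007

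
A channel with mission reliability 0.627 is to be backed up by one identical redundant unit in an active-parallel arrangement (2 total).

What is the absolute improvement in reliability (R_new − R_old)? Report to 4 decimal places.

0.2339

R_before = 0.627
R_after = 1 − (1 − 0.627)^2 = 0.8609
ΔR = 0.8609 − 0.627 = 0.2339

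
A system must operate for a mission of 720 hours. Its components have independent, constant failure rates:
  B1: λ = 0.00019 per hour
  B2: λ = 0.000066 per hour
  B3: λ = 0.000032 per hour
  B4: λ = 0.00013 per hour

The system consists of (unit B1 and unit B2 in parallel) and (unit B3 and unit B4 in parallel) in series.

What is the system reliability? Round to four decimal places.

0.9920

R(B1) = exp(−0.00019 × 720) = 0.872145
R(B2) = exp(−0.000066 × 720) = 0.953591
R(B3) = exp(−0.000032 × 720) = 0.977223
R(B4) = exp(−0.00013 × 720) = 0.910647
Parallel (B1 and B2): 1 − (1 − 0.872145)(1 − 0.953591) = 0.994066
Parallel (B3 and B4): 1 − (1 − 0.977223)(1 − 0.910647) = 0.997965
Series ([0.994066] and [0.997965]): 0.994066 × 0.997965 = 0.9920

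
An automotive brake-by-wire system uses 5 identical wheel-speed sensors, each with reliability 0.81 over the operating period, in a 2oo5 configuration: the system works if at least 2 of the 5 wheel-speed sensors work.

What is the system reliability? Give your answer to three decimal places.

R = Σ_{i=2}^{5} C(5,i) p^i (1−p)^{5−i} with p = 0.81
C(5,2)·0.81^2·0.19^3 = 0.04500
C(5,3)·0.81^3·0.19^2 = 0.19185
C(5,4)·0.81^4·0.19^1 = 0.40894
C(5,5)·0.81^5·0.19^0 = 0.34868
Sum = 0.994

0.994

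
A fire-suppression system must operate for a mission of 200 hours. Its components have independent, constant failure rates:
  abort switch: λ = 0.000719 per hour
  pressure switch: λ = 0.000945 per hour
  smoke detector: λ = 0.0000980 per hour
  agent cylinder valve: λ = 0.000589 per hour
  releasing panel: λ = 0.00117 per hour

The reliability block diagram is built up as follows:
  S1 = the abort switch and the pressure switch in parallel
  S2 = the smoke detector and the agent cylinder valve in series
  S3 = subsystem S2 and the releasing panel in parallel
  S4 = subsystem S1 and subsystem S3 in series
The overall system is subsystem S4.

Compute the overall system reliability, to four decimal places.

R(abort switch) = exp(−0.000719 × 200) = 0.866061
R(pressure switch) = exp(−0.000945 × 200) = 0.827787
R(smoke detector) = exp(−0.0000980 × 200) = 0.980591
R(agent cylinder valve) = exp(−0.000589 × 200) = 0.888874
R(releasing panel) = exp(−0.00117 × 200) = 0.791362
Parallel (abort switch and pressure switch): 1 − (1 − 0.866061)(1 − 0.827787) = 0.976934
Series (smoke detector and agent cylinder valve): 0.980591 × 0.888874 = 0.871622
Parallel ([0.871622] and releasing panel): 1 − (1 − 0.871622)(1 − 0.791362) = 0.973215
Series ([0.976934] and [0.973215]): 0.976934 × 0.973215 = 0.9508

0.9508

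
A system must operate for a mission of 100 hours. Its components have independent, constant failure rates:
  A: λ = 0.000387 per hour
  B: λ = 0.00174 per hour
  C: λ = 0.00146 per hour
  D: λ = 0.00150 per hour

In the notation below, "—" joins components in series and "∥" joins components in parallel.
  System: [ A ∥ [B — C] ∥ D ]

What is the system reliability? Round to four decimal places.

R(A) = exp(−0.000387 × 100) = 0.962039
R(B) = exp(−0.00174 × 100) = 0.840297
R(C) = exp(−0.00146 × 100) = 0.864158
R(D) = exp(−0.00150 × 100) = 0.860708
Series (B and C): 0.840297 × 0.864158 = 0.726149
Parallel (A, [0.726149], and D): 1 − (1 − 0.962039)(1 − 0.726149)(1 − 0.860708) = 0.9986

0.9986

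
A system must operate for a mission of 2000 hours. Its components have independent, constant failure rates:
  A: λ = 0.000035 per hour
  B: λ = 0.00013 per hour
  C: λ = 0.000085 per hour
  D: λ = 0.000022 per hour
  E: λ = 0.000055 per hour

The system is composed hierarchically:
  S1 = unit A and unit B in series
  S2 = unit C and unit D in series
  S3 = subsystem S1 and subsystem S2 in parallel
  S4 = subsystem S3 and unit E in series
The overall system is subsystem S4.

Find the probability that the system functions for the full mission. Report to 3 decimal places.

0.847

R(A) = exp(−0.000035 × 2000) = 0.93239
R(B) = exp(−0.00013 × 2000) = 0.77105
R(C) = exp(−0.000085 × 2000) = 0.84366
R(D) = exp(−0.000022 × 2000) = 0.95695
R(E) = exp(−0.000055 × 2000) = 0.89583
Series (A and B): 0.93239 × 0.77105 = 0.71892
Series (C and D): 0.84366 × 0.95695 = 0.80734
Parallel ([0.71892] and [0.80734]): 1 − (1 − 0.71892)(1 − 0.80734) = 0.94585
Series ([0.94585] and E): 0.94585 × 0.89583 = 0.847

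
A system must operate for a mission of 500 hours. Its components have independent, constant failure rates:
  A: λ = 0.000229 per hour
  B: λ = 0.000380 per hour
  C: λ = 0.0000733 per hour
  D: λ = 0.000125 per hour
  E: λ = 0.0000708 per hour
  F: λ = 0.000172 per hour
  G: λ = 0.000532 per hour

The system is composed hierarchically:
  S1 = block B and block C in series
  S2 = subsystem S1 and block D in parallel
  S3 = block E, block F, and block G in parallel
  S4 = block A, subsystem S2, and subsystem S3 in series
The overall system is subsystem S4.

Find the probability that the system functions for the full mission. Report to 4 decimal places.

R(A) = exp(−0.000229 × 500) = 0.891812
R(B) = exp(−0.000380 × 500) = 0.826959
R(C) = exp(−0.0000733 × 500) = 0.964013
R(D) = exp(−0.000125 × 500) = 0.939413
R(E) = exp(−0.0000708 × 500) = 0.965219
R(F) = exp(−0.000172 × 500) = 0.917594
R(G) = exp(−0.000532 × 500) = 0.766439
Series (B and C): 0.826959 × 0.964013 = 0.797199
Parallel ([0.797199] and D): 1 − (1 − 0.797199)(1 − 0.939413) = 0.987713
Parallel (E, F, and G): 1 − (1 − 0.965219)(1 − 0.917594)(1 − 0.766439) = 0.999331
Series (A, [0.987713], and [0.999331]): 0.891812 × 0.987713 × 0.999331 = 0.8803

0.8803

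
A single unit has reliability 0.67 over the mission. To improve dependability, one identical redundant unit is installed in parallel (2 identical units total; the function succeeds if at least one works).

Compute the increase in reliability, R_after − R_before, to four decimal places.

0.2211

R_before = 0.67
R_after = 1 − (1 − 0.67)^2 = 0.8911
ΔR = 0.8911 − 0.67 = 0.2211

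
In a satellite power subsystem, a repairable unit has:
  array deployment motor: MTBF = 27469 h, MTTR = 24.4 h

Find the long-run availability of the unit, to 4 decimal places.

0.9991

A(array deployment motor) = MTBF/(MTBF+MTTR) = 27469/(27469+24.4) = 0.9991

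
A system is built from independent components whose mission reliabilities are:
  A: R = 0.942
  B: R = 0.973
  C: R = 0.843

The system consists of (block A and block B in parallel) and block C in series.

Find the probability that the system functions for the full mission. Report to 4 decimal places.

Parallel (A and B): 1 − (1 − 0.942000)(1 − 0.973000) = 0.998434
Series ([0.998434] and C): 0.998434 × 0.843000 = 0.8417

0.8417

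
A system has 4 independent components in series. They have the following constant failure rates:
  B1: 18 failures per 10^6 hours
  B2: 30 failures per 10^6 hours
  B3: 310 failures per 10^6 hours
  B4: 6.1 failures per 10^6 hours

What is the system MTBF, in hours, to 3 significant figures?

2750

Series of exponential components: λ_sys = Σ λ_i
λ_sys = 0.000018 + 0.000030 + 0.00031 + 0.0000061 = 3.6410e-04 /h
MTBF = 1 / λ_sys = 2750 h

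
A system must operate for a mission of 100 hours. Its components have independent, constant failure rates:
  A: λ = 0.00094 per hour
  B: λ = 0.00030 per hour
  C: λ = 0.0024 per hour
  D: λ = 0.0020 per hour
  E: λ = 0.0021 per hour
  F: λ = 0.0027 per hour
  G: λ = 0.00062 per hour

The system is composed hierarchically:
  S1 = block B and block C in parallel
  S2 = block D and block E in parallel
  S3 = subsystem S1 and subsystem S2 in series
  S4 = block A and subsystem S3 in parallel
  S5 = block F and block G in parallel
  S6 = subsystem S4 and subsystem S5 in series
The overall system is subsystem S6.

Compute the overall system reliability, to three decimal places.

0.982

R(A) = exp(−0.00094 × 100) = 0.91028
R(B) = exp(−0.00030 × 100) = 0.97045
R(C) = exp(−0.0024 × 100) = 0.78663
R(D) = exp(−0.0020 × 100) = 0.81873
R(E) = exp(−0.0021 × 100) = 0.81058
R(F) = exp(−0.0027 × 100) = 0.76338
R(G) = exp(−0.00062 × 100) = 0.93988
Parallel (B and C): 1 − (1 − 0.97045)(1 − 0.78663) = 0.99369
Parallel (D and E): 1 − (1 − 0.81873)(1 − 0.81058) = 0.96566
Series ([0.99369] and [0.96566]): 0.99369 × 0.96566 = 0.95957
Parallel (A and [0.95957]): 1 − (1 − 0.91028)(1 − 0.95957) = 0.99637
Parallel (F and G): 1 − (1 − 0.76338)(1 − 0.93988) = 0.98577
Series ([0.99637] and [0.98577]): 0.99637 × 0.98577 = 0.982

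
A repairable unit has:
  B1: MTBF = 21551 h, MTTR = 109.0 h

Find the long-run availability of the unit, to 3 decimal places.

0.995

A(B1) = MTBF/(MTBF+MTTR) = 21551/(21551+109.0) = 0.995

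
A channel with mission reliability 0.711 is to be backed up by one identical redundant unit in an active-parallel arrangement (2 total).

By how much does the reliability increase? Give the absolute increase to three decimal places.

0.205

R_before = 0.711
R_after = 1 − (1 − 0.711)^2 = 0.916
ΔR = 0.916 − 0.711 = 0.205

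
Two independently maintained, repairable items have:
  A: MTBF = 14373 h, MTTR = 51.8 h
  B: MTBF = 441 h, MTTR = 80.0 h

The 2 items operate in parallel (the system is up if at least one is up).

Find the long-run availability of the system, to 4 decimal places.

A(A) = MTBF/(MTBF+MTTR) = 14373/(14373+51.8) = 0.996409
A(B) = MTBF/(MTBF+MTTR) = 441/(441+80.0) = 0.846449
Parallel availability: 1 − (1 − 0.996409)(1 − 0.846449) = 0.9994

0.9994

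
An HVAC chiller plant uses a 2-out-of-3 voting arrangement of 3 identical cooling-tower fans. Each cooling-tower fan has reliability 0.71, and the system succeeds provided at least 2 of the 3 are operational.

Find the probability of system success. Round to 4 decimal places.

0.7965

R = Σ_{i=2}^{3} C(3,i) p^i (1−p)^{3−i} with p = 0.71
C(3,2)·0.71^2·0.29^1 = 0.438567
C(3,3)·0.71^3·0.29^0 = 0.357911
Sum = 0.7965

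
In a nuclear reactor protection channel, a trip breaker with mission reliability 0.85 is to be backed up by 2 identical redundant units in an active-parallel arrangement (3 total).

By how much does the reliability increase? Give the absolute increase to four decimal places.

0.1466

R_before = 0.85
R_after = 1 − (1 − 0.85)^3 = 0.9966
ΔR = 0.9966 − 0.85 = 0.1466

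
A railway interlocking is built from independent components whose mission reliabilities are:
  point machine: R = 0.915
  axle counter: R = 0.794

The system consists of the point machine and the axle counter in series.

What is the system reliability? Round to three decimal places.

0.727

Series (point machine and axle counter): 0.91500 × 0.79400 = 0.727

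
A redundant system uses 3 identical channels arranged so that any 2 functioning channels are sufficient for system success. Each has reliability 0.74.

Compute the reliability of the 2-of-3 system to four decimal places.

0.8324

R = Σ_{i=2}^{3} C(3,i) p^i (1−p)^{3−i} with p = 0.74
C(3,2)·0.74^2·0.26^1 = 0.427128
C(3,3)·0.74^3·0.26^0 = 0.405224
Sum = 0.8324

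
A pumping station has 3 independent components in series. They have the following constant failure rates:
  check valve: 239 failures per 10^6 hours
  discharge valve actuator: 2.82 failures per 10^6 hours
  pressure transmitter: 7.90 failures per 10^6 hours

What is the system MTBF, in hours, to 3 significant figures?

Series of exponential components: λ_sys = Σ λ_i
λ_sys = 0.000239 + 0.00000282 + 0.00000790 = 2.4972e-04 /h
MTBF = 1 / λ_sys = 4000 h

4000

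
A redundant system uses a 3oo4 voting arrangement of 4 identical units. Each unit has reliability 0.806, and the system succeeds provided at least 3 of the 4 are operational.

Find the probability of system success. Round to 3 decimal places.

R = Σ_{i=3}^{4} C(4,i) p^i (1−p)^{4−i} with p = 0.806
C(4,3)·0.806^3·0.194^1 = 0.40632
C(4,4)·0.806^4·0.194^0 = 0.42203
Sum = 0.828

0.828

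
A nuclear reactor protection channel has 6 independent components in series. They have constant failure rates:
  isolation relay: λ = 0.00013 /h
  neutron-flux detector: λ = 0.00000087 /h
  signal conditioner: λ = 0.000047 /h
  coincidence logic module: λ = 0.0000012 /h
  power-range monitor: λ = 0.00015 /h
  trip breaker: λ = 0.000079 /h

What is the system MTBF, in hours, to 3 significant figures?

Series of exponential components: λ_sys = Σ λ_i
λ_sys = 0.00013 + 0.00000087 + 0.000047 + 0.0000012 + 0.00015 + 0.000079 = 4.0807e-04 /h
MTBF = 1 / λ_sys = 2450 h

2450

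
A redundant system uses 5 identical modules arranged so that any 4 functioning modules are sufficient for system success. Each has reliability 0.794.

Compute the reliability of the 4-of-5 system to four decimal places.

0.7249

R = Σ_{i=4}^{5} C(5,i) p^i (1−p)^{5−i} with p = 0.794
C(5,4)·0.794^4·0.206^1 = 0.409373
C(5,5)·0.794^5·0.206^0 = 0.315575
Sum = 0.7249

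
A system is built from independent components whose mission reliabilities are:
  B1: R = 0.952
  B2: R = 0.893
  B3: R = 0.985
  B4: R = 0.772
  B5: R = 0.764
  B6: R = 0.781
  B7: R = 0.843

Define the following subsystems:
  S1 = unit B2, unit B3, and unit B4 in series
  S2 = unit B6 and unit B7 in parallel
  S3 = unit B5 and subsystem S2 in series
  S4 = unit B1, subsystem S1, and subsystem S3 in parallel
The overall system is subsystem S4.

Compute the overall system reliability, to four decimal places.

0.9960

Series (B2, B3, and B4): 0.893000 × 0.985000 × 0.772000 = 0.679055
Parallel (B6 and B7): 1 − (1 − 0.781000)(1 − 0.843000) = 0.965617
Series (B5 and [0.965617]): 0.764000 × 0.965617 = 0.737731
Parallel (B1, [0.679055], and [0.737731]): 1 − (1 − 0.952000)(1 − 0.679055)(1 − 0.737731) = 0.9960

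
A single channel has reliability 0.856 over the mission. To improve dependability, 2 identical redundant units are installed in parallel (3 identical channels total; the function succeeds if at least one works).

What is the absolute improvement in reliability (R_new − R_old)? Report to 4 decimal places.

R_before = 0.856
R_after = 1 − (1 − 0.856)^3 = 0.9970
ΔR = 0.9970 − 0.856 = 0.1410

0.1410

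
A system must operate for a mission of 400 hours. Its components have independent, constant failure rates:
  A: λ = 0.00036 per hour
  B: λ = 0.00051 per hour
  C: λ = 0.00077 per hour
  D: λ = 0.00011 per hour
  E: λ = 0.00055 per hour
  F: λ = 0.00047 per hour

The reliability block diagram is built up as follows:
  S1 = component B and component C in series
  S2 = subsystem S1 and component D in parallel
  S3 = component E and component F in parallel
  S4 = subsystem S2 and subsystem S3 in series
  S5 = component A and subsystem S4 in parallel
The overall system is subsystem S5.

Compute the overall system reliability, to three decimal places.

0.993

R(A) = exp(−0.00036 × 400) = 0.86589
R(B) = exp(−0.00051 × 400) = 0.81546
R(C) = exp(−0.00077 × 400) = 0.73492
R(D) = exp(−0.00011 × 400) = 0.95695
R(E) = exp(−0.00055 × 400) = 0.80252
R(F) = exp(−0.00047 × 400) = 0.82861
Series (B and C): 0.81546 × 0.73492 = 0.59930
Parallel ([0.59930] and D): 1 − (1 − 0.59930)(1 − 0.95695) = 0.98275
Parallel (E and F): 1 − (1 − 0.80252)(1 − 0.82861) = 0.96615
Series ([0.98275] and [0.96615]): 0.98275 × 0.96615 = 0.94948
Parallel (A and [0.94948]): 1 − (1 − 0.86589)(1 − 0.94948) = 0.993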